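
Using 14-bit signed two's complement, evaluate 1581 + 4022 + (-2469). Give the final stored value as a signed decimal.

1581 + 4022 = 5603 (01010111100011)
5603 + (-2469) = 3134 (00110000111110)

3134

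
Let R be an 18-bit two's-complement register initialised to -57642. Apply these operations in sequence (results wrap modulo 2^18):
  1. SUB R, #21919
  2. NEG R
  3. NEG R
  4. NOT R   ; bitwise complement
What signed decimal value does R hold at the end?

79560

Start: R = -57642 = 110001111011010110.
R = -57642 − 21919 = -79561 = 101100100100110111
R = −(-79561) = 79561 = 010011011011001001
R = −(79561) = -79561 = 101100100100110111
R = NOT 101100100100110111 = 010011011011001000 = 79560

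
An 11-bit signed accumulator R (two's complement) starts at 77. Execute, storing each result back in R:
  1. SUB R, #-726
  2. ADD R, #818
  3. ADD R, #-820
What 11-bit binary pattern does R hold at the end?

Start: R = 77 = 00001001101.
R = 77 − (-726) = 803 = 01100100011
R = 803 + 818 = 1621; wraps to -427 = 11001010101
R = -427 + (-820) = -1247; wraps to 801 = 01100100001

01100100001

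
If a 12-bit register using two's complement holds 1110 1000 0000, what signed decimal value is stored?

MSB is 1, so the value is negative.
Invert: 000101111111. Add 1: 000110000000 = 384. So the value is −384.

-384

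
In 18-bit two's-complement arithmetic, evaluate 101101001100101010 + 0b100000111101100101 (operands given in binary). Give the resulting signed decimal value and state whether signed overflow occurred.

57999; overflow

101101001100101010 = -77014 (signed)
0b100000111101100101 → 100000111101100101 = -127131 (signed)
  101101001100101010
+ 100000111101100101
= 001110001010001111  (discard carry-out 1)
Result 001110001010001111: MSB = 0 → value 57999.
Both addends are negative but the stored result is non-negative: signed overflow. The true value -77014 + (-127131) = -204145 lies outside [-131072, 131071].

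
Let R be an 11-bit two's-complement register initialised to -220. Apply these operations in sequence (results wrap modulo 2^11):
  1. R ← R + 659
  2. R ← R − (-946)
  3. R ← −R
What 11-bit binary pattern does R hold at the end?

01010010111

Start: R = -220 = 11100100100.
R = -220 + 659 = 439 = 00110110111
R = 439 − (-946) = 1385; wraps to -663 = 10101101001
R = −(-663) = 663 = 01010010111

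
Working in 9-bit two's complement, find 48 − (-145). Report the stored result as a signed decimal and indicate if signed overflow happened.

193; no overflow

48 → 000110000
-145 → 101101111
Subtract via negate-and-add: invert 101101111 + 1 = 010010001 (i.e. 145).
  000110000
+ 010010001
= 011000001
Result 011000001: MSB = 0 → value 193.
Both addends (after negating the subtrahend) are non-negative and so is the stored result: no signed overflow.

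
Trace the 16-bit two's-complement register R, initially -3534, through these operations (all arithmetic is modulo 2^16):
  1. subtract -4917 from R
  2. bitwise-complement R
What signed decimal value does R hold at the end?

Start: R = -3534 = 1111001000110010.
R = -3534 − (-4917) = 1383 = 0000010101100111
R = NOT 0000010101100111 = 1111101010011000 = -1384

-1384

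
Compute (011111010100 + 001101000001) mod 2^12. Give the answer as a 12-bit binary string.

101100010101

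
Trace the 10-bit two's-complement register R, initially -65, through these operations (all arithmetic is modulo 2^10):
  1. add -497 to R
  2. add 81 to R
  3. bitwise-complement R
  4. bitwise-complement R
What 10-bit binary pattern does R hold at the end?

1000011111

Start: R = -65 = 1110111111.
R = -65 + (-497) = -562; wraps to 462 = 0111001110
R = 462 + 81 = 543; wraps to -481 = 1000011111
R = NOT 1000011111 = 0111100000 = 480
R = NOT 0111100000 = 1000011111 = -481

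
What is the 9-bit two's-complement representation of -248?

100001000

|-248| = 248 = 011111000 in 9 bits.
Invert the bits: 100000111. Add 1: 100001000.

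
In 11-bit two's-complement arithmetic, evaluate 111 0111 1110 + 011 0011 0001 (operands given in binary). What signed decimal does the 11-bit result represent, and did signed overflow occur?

687; no overflow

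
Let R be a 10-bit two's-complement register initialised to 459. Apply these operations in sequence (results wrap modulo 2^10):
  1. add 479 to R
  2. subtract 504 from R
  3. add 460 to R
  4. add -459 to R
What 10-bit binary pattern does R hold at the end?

0110110011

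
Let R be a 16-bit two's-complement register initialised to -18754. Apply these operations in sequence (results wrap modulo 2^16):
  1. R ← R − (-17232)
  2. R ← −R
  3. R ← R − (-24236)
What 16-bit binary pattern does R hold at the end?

Start: R = -18754 = 1011011010111110.
R = -18754 − (-17232) = -1522 = 1111101000001110
R = −(-1522) = 1522 = 0000010111110010
R = 1522 − (-24236) = 25758 = 0110010010011110

0110010010011110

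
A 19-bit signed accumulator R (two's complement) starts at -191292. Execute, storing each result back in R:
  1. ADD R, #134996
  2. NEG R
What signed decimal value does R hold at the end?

56296

Start: R = -191292 = 1010001010011000100.
R = -191292 + 134996 = -56296 = 1110010010000011000
R = −(-56296) = 56296 = 0001101101111101000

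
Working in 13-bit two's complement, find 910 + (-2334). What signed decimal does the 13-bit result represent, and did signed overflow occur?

-1424; no overflow

910 → 0001110001110
-2334 → 1011011100010
  0001110001110
+ 1011011100010
= 1101001110000
Result 1101001110000: MSB = 1 → 6768 − 8192 = -1424.
Addends have opposite signs, so signed overflow cannot occur.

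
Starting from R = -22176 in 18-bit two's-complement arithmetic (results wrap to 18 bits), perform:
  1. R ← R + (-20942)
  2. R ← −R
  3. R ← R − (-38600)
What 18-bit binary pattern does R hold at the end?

010011111100110110

Start: R = -22176 = 111010100101100000.
R = -22176 + (-20942) = -43118 = 110101011110010010
R = −(-43118) = 43118 = 001010100001101110
R = 43118 − (-38600) = 81718 = 010011111100110110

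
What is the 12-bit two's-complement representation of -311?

111011001001

|-311| = 311 = 000100110111 in 12 bits.
Invert the bits: 111011001000. Add 1: 111011001001.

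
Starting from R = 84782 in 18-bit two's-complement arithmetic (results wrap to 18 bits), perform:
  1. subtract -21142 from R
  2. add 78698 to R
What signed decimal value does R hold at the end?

-77522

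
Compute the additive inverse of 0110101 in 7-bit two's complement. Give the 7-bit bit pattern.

Invert: 1001010. Add 1: 1001011.

1001011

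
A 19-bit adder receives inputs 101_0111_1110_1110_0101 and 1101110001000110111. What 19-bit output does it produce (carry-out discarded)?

1000110000100011100

  1010111111011100101
+ 1101110001000110111
= 1000110000100011100  (discard carry-out 1)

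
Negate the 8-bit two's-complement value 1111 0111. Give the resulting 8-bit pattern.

00001001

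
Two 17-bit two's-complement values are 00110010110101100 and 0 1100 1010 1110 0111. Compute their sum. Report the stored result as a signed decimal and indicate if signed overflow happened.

-53101; overflow

00110010110101100 = 26028 (signed)
0 1100 1010 1110 0111 → 01100101011100111 = 51943 (signed)
  00110010110101100
+ 01100101011100111
= 10011000010010011
Result 10011000010010011: MSB = 1 → 77971 − 131072 = -53101.
Both addends are non-negative but the stored result is negative: signed overflow. The true value 26028 + 51943 = 77971 lies outside [-65536, 65535].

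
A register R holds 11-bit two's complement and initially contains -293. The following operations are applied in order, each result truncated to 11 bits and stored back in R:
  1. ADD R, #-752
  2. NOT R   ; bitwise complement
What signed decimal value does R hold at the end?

Start: R = -293 = 11011011011.
R = -293 + (-752) = -1045; wraps to 1003 = 01111101011
R = NOT 01111101011 = 10000010100 = -1004

-1004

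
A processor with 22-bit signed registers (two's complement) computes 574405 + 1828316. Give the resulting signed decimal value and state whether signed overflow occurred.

574405 → 0010001100001111000101
1828316 → 0110111110010111011100
  0010001100001111000101
+ 0110111110010111011100
= 1001001010100110100001
Result 1001001010100110100001: MSB = 1 → 2402721 − 4194304 = -1791583.
Both addends are non-negative but the stored result is negative: signed overflow. The true value 574405 + 1828316 = 2402721 lies outside [-2097152, 2097151].

-1791583; overflow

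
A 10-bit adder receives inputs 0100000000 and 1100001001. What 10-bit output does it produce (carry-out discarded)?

  0100000000
+ 1100001001
= 0000001001  (discard carry-out 1)

0000001001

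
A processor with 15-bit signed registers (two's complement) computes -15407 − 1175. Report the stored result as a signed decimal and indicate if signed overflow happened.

16186; overflow

-15407 → 100001111010001
1175 → 000010010010111
Subtract via negate-and-add: invert 000010010010111 + 1 = 111101101101001 (i.e. -1175).
  100001111010001
+ 111101101101001
= 011111100111010  (discard carry-out 1)
Result 011111100111010: MSB = 0 → value 16186.
Both addends (after negating the subtrahend) are negative but the stored result is non-negative: signed overflow. The true value -15407 − 1175 = -16582 lies outside [-16384, 16383].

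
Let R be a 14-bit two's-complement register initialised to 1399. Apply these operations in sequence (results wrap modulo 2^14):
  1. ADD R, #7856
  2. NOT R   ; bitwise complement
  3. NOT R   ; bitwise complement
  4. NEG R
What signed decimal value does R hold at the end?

Start: R = 1399 = 00010101110111.
R = 1399 + 7856 = 9255; wraps to -7129 = 10010000100111
R = NOT 10010000100111 = 01101111011000 = 7128
R = NOT 01101111011000 = 10010000100111 = -7129
R = −(-7129) = 7129 = 01101111011001

7129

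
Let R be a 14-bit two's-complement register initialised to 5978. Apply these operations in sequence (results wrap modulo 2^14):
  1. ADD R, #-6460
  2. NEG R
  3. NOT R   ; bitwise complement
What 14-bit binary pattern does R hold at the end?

11111000011101

Start: R = 5978 = 01011101011010.
R = 5978 + (-6460) = -482 = 11111000011110
R = −(-482) = 482 = 00000111100010
R = NOT 00000111100010 = 11111000011101 = -483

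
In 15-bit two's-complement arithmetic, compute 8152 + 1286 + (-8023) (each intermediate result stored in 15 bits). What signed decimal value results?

8152 + 1286 = 9438 (010010011011110)
9438 + (-8023) = 1415 (000010110000111)

1415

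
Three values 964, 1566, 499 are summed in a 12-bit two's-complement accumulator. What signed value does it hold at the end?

-1067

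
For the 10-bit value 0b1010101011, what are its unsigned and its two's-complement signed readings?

Unsigned: 1010101011 = 683.
Signed: MSB=1 → 683 − 1024 = -341.

unsigned = 683, signed = -341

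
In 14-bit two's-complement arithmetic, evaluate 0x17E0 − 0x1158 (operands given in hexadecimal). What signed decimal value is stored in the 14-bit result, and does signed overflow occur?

1672; no overflow

0x17E0 = 01011111100000 = 6112 (signed)
0x1158 = 01000101011000 = 4440 (signed)
Subtract via negate-and-add: invert 01000101011000 + 1 = 10111010101000 (i.e. -4440).
  01011111100000
+ 10111010101000
= 00011010001000  (discard carry-out 1)
Result 00011010001000: MSB = 0 → value 1672.
Addends (after negating the subtrahend) have opposite signs, so signed overflow cannot occur.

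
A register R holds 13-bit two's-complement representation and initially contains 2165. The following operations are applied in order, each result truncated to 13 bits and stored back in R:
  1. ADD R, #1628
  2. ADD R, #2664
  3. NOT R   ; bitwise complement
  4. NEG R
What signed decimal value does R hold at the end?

-1734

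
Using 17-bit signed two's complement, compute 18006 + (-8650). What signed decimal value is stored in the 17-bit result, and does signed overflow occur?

18006 → 00100011001010110
-8650 → 11101111000110110
  00100011001010110
+ 11101111000110110
= 00010010010001100  (discard carry-out 1)
Result 00010010010001100: MSB = 0 → value 9356.
Addends have opposite signs, so signed overflow cannot occur.

9356; no overflow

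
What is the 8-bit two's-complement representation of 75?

01001011

75 is non-negative, so write it directly in 8 bits: 01001011.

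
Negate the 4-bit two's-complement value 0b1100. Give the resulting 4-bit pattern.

Invert: 0011. Add 1: 0100.

0100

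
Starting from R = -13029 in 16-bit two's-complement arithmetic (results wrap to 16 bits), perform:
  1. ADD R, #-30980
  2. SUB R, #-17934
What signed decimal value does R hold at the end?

-26075

Start: R = -13029 = 1100110100011011.
R = -13029 + (-30980) = -44009; wraps to 21527 = 0101010000010111
R = 21527 − (-17934) = 39461; wraps to -26075 = 1001101000100101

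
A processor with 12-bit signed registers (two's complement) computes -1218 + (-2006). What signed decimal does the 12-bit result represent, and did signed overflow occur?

872; overflow

-1218 → 101100111110
-2006 → 100000101010
  101100111110
+ 100000101010
= 001101101000  (discard carry-out 1)
Result 001101101000: MSB = 0 → value 872.
Both addends are negative but the stored result is non-negative: signed overflow. The true value -1218 + (-2006) = -3224 lies outside [-2048, 2047].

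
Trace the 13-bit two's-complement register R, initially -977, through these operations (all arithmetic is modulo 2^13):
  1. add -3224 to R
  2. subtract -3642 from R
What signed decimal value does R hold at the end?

Start: R = -977 = 1110000101111.
R = -977 + (-3224) = -4201; wraps to 3991 = 0111110010111
R = 3991 − (-3642) = 7633; wraps to -559 = 1110111010001

-559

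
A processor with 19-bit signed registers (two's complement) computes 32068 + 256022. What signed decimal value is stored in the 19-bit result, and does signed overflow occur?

32068 → 0000111110101000100
256022 → 0111110100000010110
  0000111110101000100
+ 0111110100000010110
= 1000110010101011010
Result 1000110010101011010: MSB = 1 → 288090 − 524288 = -236198.
Both addends are non-negative but the stored result is negative: signed overflow. The true value 32068 + 256022 = 288090 lies outside [-262144, 262143].

-236198; overflow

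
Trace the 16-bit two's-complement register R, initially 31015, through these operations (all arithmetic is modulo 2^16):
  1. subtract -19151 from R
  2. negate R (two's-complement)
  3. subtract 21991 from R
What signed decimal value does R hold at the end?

-6621

Start: R = 31015 = 0111100100100111.
R = 31015 − (-19151) = 50166; wraps to -15370 = 1100001111110110
R = −(-15370) = 15370 = 0011110000001010
R = 15370 − 21991 = -6621 = 1110011000100011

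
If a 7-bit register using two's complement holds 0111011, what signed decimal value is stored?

MSB is 0, so the value is non-negative: 0111011 = 59.

59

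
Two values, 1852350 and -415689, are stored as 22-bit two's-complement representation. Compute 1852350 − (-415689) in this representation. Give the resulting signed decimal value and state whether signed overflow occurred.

1852350 → 0111000100001110111110
-415689 → 1110011010100000110111
Subtract via negate-and-add: invert 1110011010100000110111 + 1 = 0001100101011111001001 (i.e. 415689).
  0111000100001110111110
+ 0001100101011111001001
= 1000101001101110000111
Result 1000101001101110000111: MSB = 1 → 2268039 − 4194304 = -1926265.
Both addends (after negating the subtrahend) are non-negative but the stored result is negative: signed overflow. The true value 1852350 − (-415689) = 2268039 lies outside [-2097152, 2097151].

-1926265; overflow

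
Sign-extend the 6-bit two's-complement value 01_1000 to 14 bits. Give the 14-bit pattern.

MSB of 011000 is 0; replicate it into the new high bits.
00000000|011000 → 00000000011000 (still 24).

00000000011000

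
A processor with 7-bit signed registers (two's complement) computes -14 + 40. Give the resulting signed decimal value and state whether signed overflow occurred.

26; no overflow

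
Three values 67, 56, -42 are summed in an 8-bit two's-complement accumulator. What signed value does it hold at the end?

81

67 + 56 = 123 (01111011)
123 + (-42) = 81 (01010001)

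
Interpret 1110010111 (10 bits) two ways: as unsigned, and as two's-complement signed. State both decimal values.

unsigned = 919, signed = -105

Unsigned: 1110010111 = 919.
Signed: MSB=1 → 919 − 1024 = -105.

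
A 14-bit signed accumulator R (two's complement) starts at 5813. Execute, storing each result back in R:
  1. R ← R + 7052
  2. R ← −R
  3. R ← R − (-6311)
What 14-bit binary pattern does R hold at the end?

10011001100110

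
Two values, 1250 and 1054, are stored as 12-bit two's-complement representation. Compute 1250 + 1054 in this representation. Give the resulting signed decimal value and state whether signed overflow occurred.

1250 → 010011100010
1054 → 010000011110
  010011100010
+ 010000011110
= 100100000000
Result 100100000000: MSB = 1 → 2304 − 4096 = -1792.
Both addends are non-negative but the stored result is negative: signed overflow. The true value 1250 + 1054 = 2304 lies outside [-2048, 2047].

-1792; overflow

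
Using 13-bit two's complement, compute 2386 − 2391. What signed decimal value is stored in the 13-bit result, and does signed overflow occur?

-5; no overflow

2386 → 0100101010010
2391 → 0100101010111
Subtract via negate-and-add: invert 0100101010111 + 1 = 1011010101001 (i.e. -2391).
  0100101010010
+ 1011010101001
= 1111111111011
Result 1111111111011: MSB = 1 → 8187 − 8192 = -5.
Addends (after negating the subtrahend) have opposite signs, so signed overflow cannot occur.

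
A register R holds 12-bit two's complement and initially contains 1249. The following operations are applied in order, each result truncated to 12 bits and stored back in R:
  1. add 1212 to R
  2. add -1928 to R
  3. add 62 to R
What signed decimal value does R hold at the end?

595

Start: R = 1249 = 010011100001.
R = 1249 + 1212 = 2461; wraps to -1635 = 100110011101
R = -1635 + (-1928) = -3563; wraps to 533 = 001000010101
R = 533 + 62 = 595 = 001001010011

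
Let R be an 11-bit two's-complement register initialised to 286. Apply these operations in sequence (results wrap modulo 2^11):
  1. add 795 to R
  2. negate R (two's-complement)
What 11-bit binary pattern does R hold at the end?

01111000111

Start: R = 286 = 00100011110.
R = 286 + 795 = 1081; wraps to -967 = 10000111001
R = −(-967) = 967 = 01111000111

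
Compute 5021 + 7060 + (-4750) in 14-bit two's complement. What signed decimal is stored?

7331

5021 + 7060 = 12081 → wraps to -4303 (10111100110001)
-4303 + (-4750) = -9053 → wraps to 7331 (01110010100011)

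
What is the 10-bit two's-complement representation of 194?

0011000010

194 is non-negative, so write it directly in 10 bits: 0011000010.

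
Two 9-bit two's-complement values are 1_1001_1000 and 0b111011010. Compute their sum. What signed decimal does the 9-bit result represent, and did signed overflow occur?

1_1001_1000 → 110011000 = -104 (signed)
0b111011010 → 111011010 = -38 (signed)
  110011000
+ 111011010
= 101110010  (discard carry-out 1)
Result 101110010: MSB = 1 → 370 − 512 = -142.
Both addends are negative and so is the stored result: no signed overflow.

-142; no overflow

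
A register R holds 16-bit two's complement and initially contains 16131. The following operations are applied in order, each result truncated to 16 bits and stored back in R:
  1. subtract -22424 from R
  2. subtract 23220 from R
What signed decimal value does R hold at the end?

15335

Start: R = 16131 = 0011111100000011.
R = 16131 − (-22424) = 38555; wraps to -26981 = 1001011010011011
R = -26981 − 23220 = -50201; wraps to 15335 = 0011101111100111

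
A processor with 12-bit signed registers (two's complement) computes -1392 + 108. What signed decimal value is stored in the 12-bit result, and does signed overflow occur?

-1392 → 101010010000
108 → 000001101100
  101010010000
+ 000001101100
= 101011111100
Result 101011111100: MSB = 1 → 2812 − 4096 = -1284.
Addends have opposite signs, so signed overflow cannot occur.

-1284; no overflow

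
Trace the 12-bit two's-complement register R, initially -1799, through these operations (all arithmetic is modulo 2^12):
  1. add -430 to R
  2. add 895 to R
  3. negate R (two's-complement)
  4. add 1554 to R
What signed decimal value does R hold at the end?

Start: R = -1799 = 100011111001.
R = -1799 + (-430) = -2229; wraps to 1867 = 011101001011
R = 1867 + 895 = 2762; wraps to -1334 = 101011001010
R = −(-1334) = 1334 = 010100110110
R = 1334 + 1554 = 2888; wraps to -1208 = 101101001000

-1208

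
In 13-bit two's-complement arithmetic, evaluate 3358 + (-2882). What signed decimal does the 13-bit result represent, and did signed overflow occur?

476; no overflow

3358 → 0110100011110
-2882 → 1010010111110
  0110100011110
+ 1010010111110
= 0000111011100  (discard carry-out 1)
Result 0000111011100: MSB = 0 → value 476.
Addends have opposite signs, so signed overflow cannot occur.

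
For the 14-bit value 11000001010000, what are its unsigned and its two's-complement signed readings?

unsigned = 12368, signed = -4016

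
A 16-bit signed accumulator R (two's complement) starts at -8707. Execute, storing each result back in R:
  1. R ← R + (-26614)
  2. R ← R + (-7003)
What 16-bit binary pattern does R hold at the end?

Start: R = -8707 = 1101110111111101.
R = -8707 + (-26614) = -35321; wraps to 30215 = 0111011000000111
R = 30215 + (-7003) = 23212 = 0101101010101100

0101101010101100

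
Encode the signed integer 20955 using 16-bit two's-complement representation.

20955 is non-negative, so write it directly in 16 bits: 0101000111011011.

0101000111011011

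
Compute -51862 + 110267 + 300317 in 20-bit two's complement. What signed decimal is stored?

-51862 + 110267 = 58405 (00001110010000100101)
58405 + 300317 = 358722 (01010111100101000010)

358722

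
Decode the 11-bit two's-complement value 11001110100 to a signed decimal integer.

MSB is 1, so the value is negative.
Unsigned reading: 1652. Subtract 2^11 = 2048: 1652 − 2048 = -396.

-396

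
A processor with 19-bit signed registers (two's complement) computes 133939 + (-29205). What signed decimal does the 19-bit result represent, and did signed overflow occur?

133939 → 0100000101100110011
-29205 → 1111000110111101011
  0100000101100110011
+ 1111000110111101011
= 0011001100100011110  (discard carry-out 1)
Result 0011001100100011110: MSB = 0 → value 104734.
Addends have opposite signs, so signed overflow cannot occur.

104734; no overflow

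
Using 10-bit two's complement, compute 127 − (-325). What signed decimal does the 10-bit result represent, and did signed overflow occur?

452; no overflow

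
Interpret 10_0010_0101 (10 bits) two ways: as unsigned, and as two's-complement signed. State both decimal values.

Unsigned: 1000100101 = 549.
Signed: MSB=1 → 549 − 1024 = -475.

unsigned = 549, signed = -475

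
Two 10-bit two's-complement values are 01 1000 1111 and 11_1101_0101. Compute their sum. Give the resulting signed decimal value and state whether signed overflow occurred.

01 1000 1111 → 0110001111 = 399 (signed)
11_1101_0101 → 1111010101 = -43 (signed)
  0110001111
+ 1111010101
= 0101100100  (discard carry-out 1)
Result 0101100100: MSB = 0 → value 356.
Addends have opposite signs, so signed overflow cannot occur.

356; no overflow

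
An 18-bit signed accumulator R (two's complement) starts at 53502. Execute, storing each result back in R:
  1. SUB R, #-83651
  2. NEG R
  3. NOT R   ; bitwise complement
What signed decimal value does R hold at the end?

-124992

Start: R = 53502 = 001101000011111110.
R = 53502 − (-83651) = 137153; wraps to -124991 = 100001011111000001
R = −(-124991) = 124991 = 011110100000111111
R = NOT 011110100000111111 = 100001011111000000 = -124992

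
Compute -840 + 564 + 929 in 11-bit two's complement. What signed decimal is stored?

653

-840 + 564 = -276 (11011101100)
-276 + 929 = 653 (01010001101)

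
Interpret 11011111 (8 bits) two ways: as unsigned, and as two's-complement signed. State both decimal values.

Unsigned: 11011111 = 223.
Signed: MSB=1 → 223 − 256 = -33.

unsigned = 223, signed = -33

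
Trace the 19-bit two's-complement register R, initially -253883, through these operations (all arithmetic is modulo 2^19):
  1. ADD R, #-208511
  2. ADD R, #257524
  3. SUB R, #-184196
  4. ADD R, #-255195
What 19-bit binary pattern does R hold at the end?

0111100101001100011

Start: R = -253883 = 1000010000001000101.
R = -253883 + (-208511) = -462394; wraps to 61894 = 0001111000111000110
R = 61894 + 257524 = 319418; wraps to -204870 = 1001101111110111010
R = -204870 − (-184196) = -20674 = 1111010111100111110
R = -20674 + (-255195) = -275869; wraps to 248419 = 0111100101001100011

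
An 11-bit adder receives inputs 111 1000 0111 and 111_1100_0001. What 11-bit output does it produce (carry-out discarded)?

11101001000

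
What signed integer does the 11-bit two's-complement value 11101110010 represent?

MSB is 1, so the value is negative.
Invert: 00010001101. Add 1: 00010001110 = 142. So the value is −142.

-142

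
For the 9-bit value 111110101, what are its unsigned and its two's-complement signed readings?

unsigned = 501, signed = -11

Unsigned: 111110101 = 501.
Signed: MSB=1 → 501 − 512 = -11.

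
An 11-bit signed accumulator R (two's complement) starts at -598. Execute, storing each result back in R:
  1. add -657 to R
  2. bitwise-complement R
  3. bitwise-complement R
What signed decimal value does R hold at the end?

Start: R = -598 = 10110101010.
R = -598 + (-657) = -1255; wraps to 793 = 01100011001
R = NOT 01100011001 = 10011100110 = -794
R = NOT 10011100110 = 01100011001 = 793

793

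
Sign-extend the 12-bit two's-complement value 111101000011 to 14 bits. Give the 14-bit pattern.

11111101000011

MSB of 111101000011 is 1; replicate it into the new high bits.
11|111101000011 → 11111101000011 (still -189).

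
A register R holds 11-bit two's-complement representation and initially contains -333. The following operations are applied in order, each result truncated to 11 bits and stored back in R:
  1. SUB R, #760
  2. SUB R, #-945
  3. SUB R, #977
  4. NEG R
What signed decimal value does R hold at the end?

-923

Start: R = -333 = 11010110011.
R = -333 − 760 = -1093; wraps to 955 = 01110111011
R = 955 − (-945) = 1900; wraps to -148 = 11101101100
R = -148 − 977 = -1125; wraps to 923 = 01110011011
R = −(923) = -923 = 10001100101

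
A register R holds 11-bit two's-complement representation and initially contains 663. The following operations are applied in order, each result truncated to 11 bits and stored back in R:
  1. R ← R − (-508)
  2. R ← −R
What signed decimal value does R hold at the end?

877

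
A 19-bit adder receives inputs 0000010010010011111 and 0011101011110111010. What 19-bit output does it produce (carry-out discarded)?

0011111110001011001

  0000010010010011111
+ 0011101011110111010
= 0011111110001011001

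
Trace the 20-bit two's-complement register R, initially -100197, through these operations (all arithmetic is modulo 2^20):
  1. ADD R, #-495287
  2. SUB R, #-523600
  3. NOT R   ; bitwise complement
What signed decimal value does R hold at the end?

Start: R = -100197 = 11100111100010011011.
R = -100197 + (-495287) = -595484; wraps to 453092 = 01101110100111100100
R = 453092 − (-523600) = 976692; wraps to -71884 = 11101110011100110100
R = NOT 11101110011100110100 = 00010001100011001011 = 71883

71883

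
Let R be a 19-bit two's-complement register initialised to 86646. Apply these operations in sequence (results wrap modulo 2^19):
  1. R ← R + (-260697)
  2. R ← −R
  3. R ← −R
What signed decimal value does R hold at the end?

Start: R = 86646 = 0010101001001110110.
R = 86646 + (-260697) = -174051 = 1010101100000011101
R = −(-174051) = 174051 = 0101010011111100011
R = −(174051) = -174051 = 1010101100000011101

-174051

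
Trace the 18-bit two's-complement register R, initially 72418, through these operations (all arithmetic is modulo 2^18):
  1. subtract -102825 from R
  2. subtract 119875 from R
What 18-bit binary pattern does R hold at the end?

001101100001001000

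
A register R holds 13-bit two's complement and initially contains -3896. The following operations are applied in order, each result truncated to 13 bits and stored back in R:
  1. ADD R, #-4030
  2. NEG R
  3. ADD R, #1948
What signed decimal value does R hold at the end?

Start: R = -3896 = 1000011001000.
R = -3896 + (-4030) = -7926; wraps to 266 = 0000100001010
R = −(266) = -266 = 1111011110110
R = -266 + 1948 = 1682 = 0011010010010

1682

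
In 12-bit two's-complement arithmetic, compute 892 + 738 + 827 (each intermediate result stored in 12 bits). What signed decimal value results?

-1639

892 + 738 = 1630 (011001011110)
1630 + 827 = 2457 → wraps to -1639 (100110011001)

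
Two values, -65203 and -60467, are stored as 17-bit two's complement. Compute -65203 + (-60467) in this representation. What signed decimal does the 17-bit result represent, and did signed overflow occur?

5402; overflow

-65203 → 10000000101001101
-60467 → 10001001111001101
  10000000101001101
+ 10001001111001101
= 00001010100011010  (discard carry-out 1)
Result 00001010100011010: MSB = 0 → value 5402.
Both addends are negative but the stored result is non-negative: signed overflow. The true value -65203 + (-60467) = -125670 lies outside [-65536, 65535].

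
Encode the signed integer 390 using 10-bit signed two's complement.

390 is non-negative, so write it directly in 10 bits: 0110000110.

0110000110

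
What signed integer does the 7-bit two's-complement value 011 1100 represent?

MSB is 0, so the value is non-negative: 0111100 = 60.

60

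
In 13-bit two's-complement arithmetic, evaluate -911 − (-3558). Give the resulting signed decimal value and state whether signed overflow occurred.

2647; no overflow

-911 → 1110001110001
-3558 → 1001000011010
Subtract via negate-and-add: invert 1001000011010 + 1 = 0110111100110 (i.e. 3558).
  1110001110001
+ 0110111100110
= 0101001010111  (discard carry-out 1)
Result 0101001010111: MSB = 0 → value 2647.
Addends (after negating the subtrahend) have opposite signs, so signed overflow cannot occur.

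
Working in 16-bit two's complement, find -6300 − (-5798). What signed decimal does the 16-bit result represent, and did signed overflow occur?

-502; no overflow

-6300 → 1110011101100100
-5798 → 1110100101011010
Subtract via negate-and-add: invert 1110100101011010 + 1 = 0001011010100110 (i.e. 5798).
  1110011101100100
+ 0001011010100110
= 1111111000001010
Result 1111111000001010: MSB = 1 → 65034 − 65536 = -502.
Addends (after negating the subtrahend) have opposite signs, so signed overflow cannot occur.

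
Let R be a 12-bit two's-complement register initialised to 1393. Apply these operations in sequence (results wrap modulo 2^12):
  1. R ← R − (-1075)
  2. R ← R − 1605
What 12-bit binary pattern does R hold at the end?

001101011111

Start: R = 1393 = 010101110001.
R = 1393 − (-1075) = 2468; wraps to -1628 = 100110100100
R = -1628 − 1605 = -3233; wraps to 863 = 001101011111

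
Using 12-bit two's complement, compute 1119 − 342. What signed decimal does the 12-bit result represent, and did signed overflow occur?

777; no overflow

1119 → 010001011111
342 → 000101010110
Subtract via negate-and-add: invert 000101010110 + 1 = 111010101010 (i.e. -342).
  010001011111
+ 111010101010
= 001100001001  (discard carry-out 1)
Result 001100001001: MSB = 0 → value 777.
Addends (after negating the subtrahend) have opposite signs, so signed overflow cannot occur.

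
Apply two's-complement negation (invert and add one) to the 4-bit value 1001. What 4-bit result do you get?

0111

Invert: 0110. Add 1: 0111.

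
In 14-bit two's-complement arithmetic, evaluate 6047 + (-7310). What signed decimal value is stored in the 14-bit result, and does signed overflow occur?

6047 → 01011110011111
-7310 → 10001101110010
  01011110011111
+ 10001101110010
= 11101100010001
Result 11101100010001: MSB = 1 → 15121 − 16384 = -1263.
Addends have opposite signs, so signed overflow cannot occur.

-1263; no overflow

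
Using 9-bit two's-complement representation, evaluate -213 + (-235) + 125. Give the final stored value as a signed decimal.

189

-213 + (-235) = -448 → wraps to 64 (001000000)
64 + 125 = 189 (010111101)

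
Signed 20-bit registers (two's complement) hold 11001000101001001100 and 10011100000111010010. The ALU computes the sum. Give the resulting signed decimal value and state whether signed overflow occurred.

412702; overflow

11001000101001001100 = -226740 (signed)
10011100000111010010 = -409134 (signed)
  11001000101001001100
+ 10011100000111010010
= 01100100110000011110  (discard carry-out 1)
Result 01100100110000011110: MSB = 0 → value 412702.
Both addends are negative but the stored result is non-negative: signed overflow. The true value -226740 + (-409134) = -635874 lies outside [-524288, 524287].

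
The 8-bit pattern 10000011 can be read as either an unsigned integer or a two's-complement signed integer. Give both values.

Unsigned: 10000011 = 131.
Signed: MSB=1 → 131 − 256 = -125.

unsigned = 131, signed = -125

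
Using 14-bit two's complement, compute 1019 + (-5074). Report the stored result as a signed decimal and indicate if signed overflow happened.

1019 → 00001111111011
-5074 → 10110000101110
  00001111111011
+ 10110000101110
= 11000000101001
Result 11000000101001: MSB = 1 → 12329 − 16384 = -4055.
Addends have opposite signs, so signed overflow cannot occur.

-4055; no overflow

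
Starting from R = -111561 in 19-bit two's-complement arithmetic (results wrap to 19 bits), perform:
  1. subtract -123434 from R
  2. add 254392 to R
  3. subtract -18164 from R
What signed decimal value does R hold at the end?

-239859

Start: R = -111561 = 1100100110000110111.
R = -111561 − (-123434) = 11873 = 0000010111001100001
R = 11873 + 254392 = 266265; wraps to -258023 = 1000001000000011001
R = -258023 − (-18164) = -239859 = 1000101011100001101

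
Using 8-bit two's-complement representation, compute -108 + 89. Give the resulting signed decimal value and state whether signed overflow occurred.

-108 → 10010100
89 → 01011001
  10010100
+ 01011001
= 11101101
Result 11101101: MSB = 1 → 237 − 256 = -19.
Addends have opposite signs, so signed overflow cannot occur.

-19; no overflow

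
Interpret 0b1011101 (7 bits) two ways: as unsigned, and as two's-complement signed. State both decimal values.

unsigned = 93, signed = -35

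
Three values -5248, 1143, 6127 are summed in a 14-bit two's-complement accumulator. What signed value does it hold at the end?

2022

-5248 + 1143 = -4105 (10111111110111)
-4105 + 6127 = 2022 (00011111100110)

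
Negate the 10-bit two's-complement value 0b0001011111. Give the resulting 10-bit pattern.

1110100001

Invert: 1110100000. Add 1: 1110100001.
Check: 0001011111 = 95, 1110100001 = -95.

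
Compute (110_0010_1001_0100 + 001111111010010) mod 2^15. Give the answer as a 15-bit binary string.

000001001100110

  110001010010100
+ 001111111010010
= 000001001100110  (discard carry-out 1)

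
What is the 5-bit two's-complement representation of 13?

01101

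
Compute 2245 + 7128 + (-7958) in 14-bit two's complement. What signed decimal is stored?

1415

2245 + 7128 = 9373 → wraps to -7011 (10010010011101)
-7011 + (-7958) = -14969 → wraps to 1415 (00010110000111)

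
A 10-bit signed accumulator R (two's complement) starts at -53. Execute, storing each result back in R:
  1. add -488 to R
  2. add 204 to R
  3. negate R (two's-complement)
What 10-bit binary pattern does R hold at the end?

0101010001

Start: R = -53 = 1111001011.
R = -53 + (-488) = -541; wraps to 483 = 0111100011
R = 483 + 204 = 687; wraps to -337 = 1010101111
R = −(-337) = 337 = 0101010001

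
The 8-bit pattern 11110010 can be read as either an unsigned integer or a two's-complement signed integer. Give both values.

unsigned = 242, signed = -14

Unsigned: 11110010 = 242.
Signed: MSB=1 → 242 − 256 = -14.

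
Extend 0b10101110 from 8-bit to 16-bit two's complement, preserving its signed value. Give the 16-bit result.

1111111110101110

MSB of 10101110 is 1; replicate it into the new high bits.
11111111|10101110 → 1111111110101110 (still -82).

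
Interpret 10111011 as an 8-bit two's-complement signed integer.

-69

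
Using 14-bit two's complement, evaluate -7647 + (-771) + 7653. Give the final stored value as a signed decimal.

-7647 + (-771) = -8418 → wraps to 7966 (01111100011110)
7966 + 7653 = 15619 → wraps to -765 (11110100000011)

-765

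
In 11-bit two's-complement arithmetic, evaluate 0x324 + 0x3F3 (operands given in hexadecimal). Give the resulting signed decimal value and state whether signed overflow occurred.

0x324 = 01100100100 = 804 (signed)
0x3F3 = 01111110011 = 1011 (signed)
  01100100100
+ 01111110011
= 11100010111
Result 11100010111: MSB = 1 → 1815 − 2048 = -233.
Both addends are non-negative but the stored result is negative: signed overflow. The true value 804 + 1011 = 1815 lies outside [-1024, 1023].

-233; overflow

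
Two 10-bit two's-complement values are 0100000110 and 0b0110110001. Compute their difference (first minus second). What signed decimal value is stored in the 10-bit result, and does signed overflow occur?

0100000110 = 262 (signed)
0b0110110001 → 0110110001 = 433 (signed)
Subtract via negate-and-add: invert 0110110001 + 1 = 1001001111 (i.e. -433).
  0100000110
+ 1001001111
= 1101010101
Result 1101010101: MSB = 1 → 853 − 1024 = -171.
Addends (after negating the subtrahend) have opposite signs, so signed overflow cannot occur.

-171; no overflow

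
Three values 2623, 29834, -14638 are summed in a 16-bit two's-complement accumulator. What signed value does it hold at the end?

2623 + 29834 = 32457 (0111111011001001)
32457 + (-14638) = 17819 (0100010110011011)

17819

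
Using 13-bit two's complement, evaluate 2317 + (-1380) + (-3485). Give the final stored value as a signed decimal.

-2548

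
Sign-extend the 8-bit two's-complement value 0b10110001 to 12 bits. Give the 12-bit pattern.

MSB of 10110001 is 1; replicate it into the new high bits.
1111|10110001 → 111110110001 (still -79).

111110110001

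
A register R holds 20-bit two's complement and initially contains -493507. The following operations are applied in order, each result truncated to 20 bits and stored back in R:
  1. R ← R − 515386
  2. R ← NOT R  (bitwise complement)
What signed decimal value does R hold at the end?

Start: R = -493507 = 10000111100000111101.
R = -493507 − 515386 = -1008893; wraps to 39683 = 00001001101100000011
R = NOT 00001001101100000011 = 11110110010011111100 = -39684

-39684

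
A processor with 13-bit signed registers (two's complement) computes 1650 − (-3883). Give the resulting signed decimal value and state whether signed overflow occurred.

1650 → 0011001110010
-3883 → 1000011010101
Subtract via negate-and-add: invert 1000011010101 + 1 = 0111100101011 (i.e. 3883).
  0011001110010
+ 0111100101011
= 1010110011101
Result 1010110011101: MSB = 1 → 5533 − 8192 = -2659.
Both addends (after negating the subtrahend) are non-negative but the stored result is negative: signed overflow. The true value 1650 − (-3883) = 5533 lies outside [-4096, 4095].

-2659; overflow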